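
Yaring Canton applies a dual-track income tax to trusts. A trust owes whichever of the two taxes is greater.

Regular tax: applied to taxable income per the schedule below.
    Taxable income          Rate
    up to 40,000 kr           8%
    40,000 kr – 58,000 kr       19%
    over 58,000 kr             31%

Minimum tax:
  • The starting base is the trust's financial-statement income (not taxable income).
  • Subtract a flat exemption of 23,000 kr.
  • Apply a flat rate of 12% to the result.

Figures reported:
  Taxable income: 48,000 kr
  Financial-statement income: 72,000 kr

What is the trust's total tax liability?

Regular tax:
  40,000 kr × 8% = 3,200 kr
  8,000 kr × 19% = 1,520 kr
  → 4,720 kr

Minimum tax:
  Base (financial-statement income): 72,000 kr
  Less exemption 23,000 kr → base 49,000 kr
  49,000 kr × 12% = 5,880 kr

5,880 kr > 4,720 kr, so the minimum tax is the binding amount.

5,880 kr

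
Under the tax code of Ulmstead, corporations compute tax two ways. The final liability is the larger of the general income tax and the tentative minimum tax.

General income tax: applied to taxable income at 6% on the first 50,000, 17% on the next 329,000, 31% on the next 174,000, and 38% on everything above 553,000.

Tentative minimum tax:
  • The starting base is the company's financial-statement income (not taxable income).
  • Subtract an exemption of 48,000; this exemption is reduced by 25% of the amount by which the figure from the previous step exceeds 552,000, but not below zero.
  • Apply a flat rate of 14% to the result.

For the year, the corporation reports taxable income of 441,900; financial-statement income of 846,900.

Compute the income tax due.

118,566

Tentative minimum tax:
  Base (financial-statement income): 846,900
  Exemption: 25% × (846,900 − 552,000) = 73,725 ≥ 48,000, so the exemption is fully phased out
  Base: 846,900 − 0 = 846,900
  846,900 × 14% = 118,566

General income tax:
  50,000 × 6% = 3,000
  329,000 × 17% = 55,930
  62,900 × 31% = 19,499
  → 78,429

118,566 > 78,429, so the tentative minimum tax is the binding amount.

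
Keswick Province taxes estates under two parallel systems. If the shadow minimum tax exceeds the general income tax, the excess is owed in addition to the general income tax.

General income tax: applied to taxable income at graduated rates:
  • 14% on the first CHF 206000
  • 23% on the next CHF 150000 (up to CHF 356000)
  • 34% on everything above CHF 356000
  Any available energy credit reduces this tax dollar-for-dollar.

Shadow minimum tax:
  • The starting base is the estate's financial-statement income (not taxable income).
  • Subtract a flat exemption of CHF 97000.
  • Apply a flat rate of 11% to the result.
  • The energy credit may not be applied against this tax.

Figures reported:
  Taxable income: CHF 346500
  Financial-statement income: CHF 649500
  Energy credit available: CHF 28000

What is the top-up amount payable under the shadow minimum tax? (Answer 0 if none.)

CHF 27620

Shadow minimum tax:
  Base (financial-statement income): CHF 649500
  Less exemption CHF 97000 → base CHF 552500
  CHF 552500 × 11% = CHF 60775

General income tax:
  CHF 206000 × 14% = CHF 28840
  CHF 140500 × 23% = CHF 32315
  → CHF 61155
  Less energy credit CHF 28000 → CHF 33155

Excess of shadow minimum tax over general income tax: CHF 60775 − CHF 33155 = CHF 27620.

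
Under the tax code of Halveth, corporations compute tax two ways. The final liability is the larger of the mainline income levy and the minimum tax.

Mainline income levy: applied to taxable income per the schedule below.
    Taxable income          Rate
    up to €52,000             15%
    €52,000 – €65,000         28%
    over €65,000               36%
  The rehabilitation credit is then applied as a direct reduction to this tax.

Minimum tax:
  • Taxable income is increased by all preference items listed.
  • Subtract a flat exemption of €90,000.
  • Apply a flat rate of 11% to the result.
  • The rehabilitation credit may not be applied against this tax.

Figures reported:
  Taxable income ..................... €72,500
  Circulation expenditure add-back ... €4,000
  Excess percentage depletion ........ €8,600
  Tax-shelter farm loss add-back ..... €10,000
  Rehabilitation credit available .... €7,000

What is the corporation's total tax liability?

Minimum tax:
  Adjusted income: €72,500 + €4,000 + €8,600 + €10,000 = €95,100
  Less exemption €90,000 → base €5,100
  €5,100 × 11% = €561

Mainline income levy:
  €52,000 × 15% = €7,800
  €13,000 × 28% = €3,640
  €7,500 × 36% = €2,700
  → €14,140
  Less rehabilitation credit €7,000 → €7,140

€7,140 > €561, so the mainline income levy governs.

€7,140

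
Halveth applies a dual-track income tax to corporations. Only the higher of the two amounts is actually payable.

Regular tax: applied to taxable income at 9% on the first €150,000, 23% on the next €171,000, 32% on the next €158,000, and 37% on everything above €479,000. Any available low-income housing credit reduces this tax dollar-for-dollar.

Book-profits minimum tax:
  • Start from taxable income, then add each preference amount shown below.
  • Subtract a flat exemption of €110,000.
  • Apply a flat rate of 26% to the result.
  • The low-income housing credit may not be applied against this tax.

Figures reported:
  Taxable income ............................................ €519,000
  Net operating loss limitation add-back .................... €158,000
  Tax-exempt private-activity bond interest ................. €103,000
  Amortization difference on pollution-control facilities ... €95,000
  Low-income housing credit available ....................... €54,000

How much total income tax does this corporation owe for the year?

Regular tax:
  €150,000 × 9% = €13,500
  €171,000 × 23% = €39,330
  €158,000 × 32% = €50,560
  €40,000 × 37% = €14,800
  → €118,190
  Less low-income housing credit €54,000 → €64,190

Book-profits minimum tax:
  Adjusted income: €519,000 + €158,000 + €103,000 + €95,000 = €875,000
  Less exemption €110,000 → base €765,000
  €765,000 × 26% = €198,900

€198,900 > €64,190, so the book-profits minimum tax is the binding amount.

€198,900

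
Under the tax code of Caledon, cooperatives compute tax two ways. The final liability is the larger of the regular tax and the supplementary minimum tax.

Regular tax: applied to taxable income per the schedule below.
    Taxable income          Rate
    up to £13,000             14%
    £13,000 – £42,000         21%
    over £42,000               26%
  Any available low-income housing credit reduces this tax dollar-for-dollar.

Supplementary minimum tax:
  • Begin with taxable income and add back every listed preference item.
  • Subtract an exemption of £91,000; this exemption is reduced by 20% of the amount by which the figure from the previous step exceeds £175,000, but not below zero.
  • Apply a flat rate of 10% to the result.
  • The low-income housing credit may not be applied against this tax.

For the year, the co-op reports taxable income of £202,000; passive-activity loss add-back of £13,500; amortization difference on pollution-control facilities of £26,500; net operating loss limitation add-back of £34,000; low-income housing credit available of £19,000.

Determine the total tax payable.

Supplementary minimum tax:
  Adjusted income: £202,000 + £13,500 + £26,500 + £34,000 = £276,000
  Exemption: £91,000 − 20% × (£276,000 − £175,000) = £91,000 − £20,200 = £70,800
  Base: £276,000 − £70,800 = £205,200
  £205,200 × 10% = £20,520

Regular tax:
  £13,000 × 14% = £1,820
  £29,000 × 21% = £6,090
  £160,000 × 26% = £41,600
  → £49,510
  Less low-income housing credit £19,000 → £30,510

£30,510 > £20,520, so the regular tax governs.

£30,510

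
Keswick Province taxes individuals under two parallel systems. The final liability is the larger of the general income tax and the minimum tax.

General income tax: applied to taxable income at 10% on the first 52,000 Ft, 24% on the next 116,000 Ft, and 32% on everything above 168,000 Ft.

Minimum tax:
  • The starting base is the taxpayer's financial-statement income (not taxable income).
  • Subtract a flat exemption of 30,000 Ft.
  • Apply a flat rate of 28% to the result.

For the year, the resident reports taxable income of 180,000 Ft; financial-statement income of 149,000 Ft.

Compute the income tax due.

36,880 Ft

General income tax:
  52,000 Ft × 10% = 5,200 Ft
  116,000 Ft × 24% = 27,840 Ft
  12,000 Ft × 32% = 3,840 Ft
  → 36,880 Ft

Minimum tax:
  Base (financial-statement income): 149,000 Ft
  Less exemption 30,000 Ft → base 119,000 Ft
  119,000 Ft × 28% = 33,320 Ft

36,880 Ft > 33,320 Ft, so the general income tax governs.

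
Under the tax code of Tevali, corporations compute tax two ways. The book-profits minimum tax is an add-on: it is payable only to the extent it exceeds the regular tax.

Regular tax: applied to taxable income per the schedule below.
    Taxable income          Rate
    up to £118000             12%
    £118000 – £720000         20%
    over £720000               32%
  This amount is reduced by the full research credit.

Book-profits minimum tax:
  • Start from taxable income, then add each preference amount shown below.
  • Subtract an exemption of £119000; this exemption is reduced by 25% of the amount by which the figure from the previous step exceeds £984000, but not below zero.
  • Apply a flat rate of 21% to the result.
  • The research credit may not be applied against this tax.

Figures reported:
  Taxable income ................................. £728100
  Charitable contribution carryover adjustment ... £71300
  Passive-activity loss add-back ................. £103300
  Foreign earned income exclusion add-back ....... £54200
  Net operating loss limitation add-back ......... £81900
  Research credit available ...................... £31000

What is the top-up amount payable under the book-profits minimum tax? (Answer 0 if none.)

Regular tax:
  £118000 × 12% = £14160
  £602000 × 20% = £120400
  £8100 × 32% = £2592
  → £137152
  Less research credit £31000 → £106152

Book-profits minimum tax:
  Adjusted income: £728100 + £71300 + £103300 + £54200 + £81900 = £1038800
  Exemption: £119000 − 25% × (£1038800 − £984000) = £119000 − £13700 = £105300
  Base: £1038800 − £105300 = £933500
  £933500 × 21% = £196035

Excess of book-profits minimum tax over regular tax: £196035 − £106152 = £89883.

£89883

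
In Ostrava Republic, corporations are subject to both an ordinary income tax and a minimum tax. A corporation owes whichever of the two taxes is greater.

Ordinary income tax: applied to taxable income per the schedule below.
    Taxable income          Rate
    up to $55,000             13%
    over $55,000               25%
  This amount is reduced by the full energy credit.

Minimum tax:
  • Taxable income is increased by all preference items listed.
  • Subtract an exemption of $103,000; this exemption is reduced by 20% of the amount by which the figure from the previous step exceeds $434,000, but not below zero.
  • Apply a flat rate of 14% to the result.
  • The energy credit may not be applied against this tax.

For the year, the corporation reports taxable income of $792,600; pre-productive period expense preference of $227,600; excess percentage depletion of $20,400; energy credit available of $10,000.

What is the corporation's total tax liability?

$181,550

Ordinary income tax:
  $55,000 × 13% = $7,150
  $737,600 × 25% = $184,400
  → $191,550
  Less energy credit $10,000 → $181,550

Minimum tax:
  Adjusted income: $792,600 + $227,600 + $20,400 = $1,040,600
  Exemption: 20% × ($1,040,600 − $434,000) = $121,320 ≥ $103,000, so the exemption is fully phased out
  Base: $1,040,600 − $0 = $1,040,600
  $1,040,600 × 14% = $145,684

$181,550 > $145,684, so the ordinary income tax governs.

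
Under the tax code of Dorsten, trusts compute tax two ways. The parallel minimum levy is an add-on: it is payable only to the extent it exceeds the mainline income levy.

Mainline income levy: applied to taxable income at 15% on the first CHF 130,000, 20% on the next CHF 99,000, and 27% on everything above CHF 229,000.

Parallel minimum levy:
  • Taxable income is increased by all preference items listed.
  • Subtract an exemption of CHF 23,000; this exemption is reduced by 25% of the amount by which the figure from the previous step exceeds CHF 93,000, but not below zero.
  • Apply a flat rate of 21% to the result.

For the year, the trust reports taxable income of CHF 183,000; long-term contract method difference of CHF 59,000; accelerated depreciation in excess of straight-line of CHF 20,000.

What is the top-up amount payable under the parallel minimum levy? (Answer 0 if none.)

Mainline income levy:
  CHF 130,000 × 15% = CHF 19,500
  CHF 53,000 × 20% = CHF 10,600
  → CHF 30,100

Parallel minimum levy:
  Adjusted income: CHF 183,000 + CHF 59,000 + CHF 20,000 = CHF 262,000
  Exemption: 25% × (CHF 262,000 − CHF 93,000) = CHF 42,250 ≥ CHF 23,000, so the exemption is fully phased out
  Base: CHF 262,000 − CHF 0 = CHF 262,000
  CHF 262,000 × 21% = CHF 55,020

Excess of parallel minimum levy over mainline income levy: CHF 55,020 − CHF 30,100 = CHF 24,920.

CHF 24,920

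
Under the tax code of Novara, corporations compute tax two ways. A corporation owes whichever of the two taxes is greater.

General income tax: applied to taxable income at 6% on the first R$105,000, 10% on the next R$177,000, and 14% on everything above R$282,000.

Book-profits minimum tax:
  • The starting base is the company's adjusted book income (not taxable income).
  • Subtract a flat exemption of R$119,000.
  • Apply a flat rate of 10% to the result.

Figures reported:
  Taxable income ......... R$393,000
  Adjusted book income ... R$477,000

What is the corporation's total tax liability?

R$39,540

Book-profits minimum tax:
  Base (adjusted book income): R$477,000
  Less exemption R$119,000 → base R$358,000
  R$358,000 × 10% = R$35,800

General income tax:
  R$105,000 × 6% = R$6,300
  R$177,000 × 10% = R$17,700
  R$111,000 × 14% = R$15,540
  → R$39,540

R$39,540 > R$35,800, so the general income tax governs.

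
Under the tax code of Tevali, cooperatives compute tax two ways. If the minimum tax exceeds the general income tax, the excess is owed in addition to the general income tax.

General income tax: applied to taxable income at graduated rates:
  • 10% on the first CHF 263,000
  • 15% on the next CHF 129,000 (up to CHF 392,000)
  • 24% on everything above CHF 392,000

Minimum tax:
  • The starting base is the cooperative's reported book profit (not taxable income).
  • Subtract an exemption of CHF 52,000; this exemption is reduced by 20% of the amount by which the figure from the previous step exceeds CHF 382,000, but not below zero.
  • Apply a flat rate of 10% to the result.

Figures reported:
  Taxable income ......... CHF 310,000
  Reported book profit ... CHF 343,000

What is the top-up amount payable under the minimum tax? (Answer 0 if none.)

General income tax:
  CHF 263,000 × 10% = CHF 26,300
  CHF 47,000 × 15% = CHF 7,050
  → CHF 33,350

Minimum tax:
  Base (reported book profit): CHF 343,000
  Exemption: CHF 343,000 ≤ CHF 382,000, so full CHF 52,000 applies
  Base: CHF 343,000 − CHF 52,000 = CHF 291,000
  CHF 291,000 × 10% = CHF 29,100

CHF 29,100 ≤ CHF 33,350, so no add-on is due.

CHF 0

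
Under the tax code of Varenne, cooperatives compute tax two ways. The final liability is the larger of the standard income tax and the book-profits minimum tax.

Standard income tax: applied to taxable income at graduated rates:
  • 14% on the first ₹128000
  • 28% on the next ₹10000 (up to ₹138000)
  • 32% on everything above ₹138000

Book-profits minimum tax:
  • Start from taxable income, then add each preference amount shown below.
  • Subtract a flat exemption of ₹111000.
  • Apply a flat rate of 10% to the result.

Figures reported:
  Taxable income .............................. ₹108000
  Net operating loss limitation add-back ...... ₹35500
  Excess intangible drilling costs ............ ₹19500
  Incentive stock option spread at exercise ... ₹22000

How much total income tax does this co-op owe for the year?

Standard income tax:
  ₹108000 × 14% = ₹15120

Book-profits minimum tax:
  Adjusted income: ₹108000 + ₹35500 + ₹19500 + ₹22000 = ₹185000
  Less exemption ₹111000 → base ₹74000
  ₹74000 × 10% = ₹7400

₹15120 > ₹7400, so the standard income tax governs.

₹15120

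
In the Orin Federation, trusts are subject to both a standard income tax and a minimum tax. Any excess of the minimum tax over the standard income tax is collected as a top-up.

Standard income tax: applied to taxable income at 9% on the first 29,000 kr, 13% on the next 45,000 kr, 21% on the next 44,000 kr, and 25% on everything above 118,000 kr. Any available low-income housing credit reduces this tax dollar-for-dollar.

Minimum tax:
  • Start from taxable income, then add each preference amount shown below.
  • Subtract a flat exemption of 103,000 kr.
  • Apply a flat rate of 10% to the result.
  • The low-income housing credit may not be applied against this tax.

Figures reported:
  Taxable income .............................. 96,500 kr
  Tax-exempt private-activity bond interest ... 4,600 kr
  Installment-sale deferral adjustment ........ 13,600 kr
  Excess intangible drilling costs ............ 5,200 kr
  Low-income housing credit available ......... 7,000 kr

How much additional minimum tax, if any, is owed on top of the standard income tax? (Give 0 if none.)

Minimum tax:
  Adjusted income: 96,500 kr + 4,600 kr + 13,600 kr + 5,200 kr = 119,900 kr
  Less exemption 103,000 kr → base 16,900 kr
  16,900 kr × 10% = 1,690 kr

Standard income tax:
  29,000 kr × 9% = 2,610 kr
  45,000 kr × 13% = 5,850 kr
  22,500 kr × 21% = 4,725 kr
  → 13,185 kr
  Less low-income housing credit 7,000 kr → 6,185 kr

1,690 kr ≤ 6,185 kr, so no add-on is due.

0 kr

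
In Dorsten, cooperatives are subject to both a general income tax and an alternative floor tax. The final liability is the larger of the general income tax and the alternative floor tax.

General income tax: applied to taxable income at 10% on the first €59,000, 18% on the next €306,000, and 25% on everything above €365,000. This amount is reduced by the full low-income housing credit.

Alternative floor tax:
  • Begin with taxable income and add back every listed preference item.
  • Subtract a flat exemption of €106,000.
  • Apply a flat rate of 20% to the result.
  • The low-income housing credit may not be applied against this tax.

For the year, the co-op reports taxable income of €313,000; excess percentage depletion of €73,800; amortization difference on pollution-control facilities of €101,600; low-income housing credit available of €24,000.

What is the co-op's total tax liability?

Alternative floor tax:
  Adjusted income: €313,000 + €73,800 + €101,600 = €488,400
  Less exemption €106,000 → base €382,400
  €382,400 × 20% = €76,480

General income tax:
  €59,000 × 10% = €5,900
  €254,000 × 18% = €45,720
  → €51,620
  Less low-income housing credit €24,000 → €27,620

€76,480 > €27,620, so the alternative floor tax is the binding amount.

€76,480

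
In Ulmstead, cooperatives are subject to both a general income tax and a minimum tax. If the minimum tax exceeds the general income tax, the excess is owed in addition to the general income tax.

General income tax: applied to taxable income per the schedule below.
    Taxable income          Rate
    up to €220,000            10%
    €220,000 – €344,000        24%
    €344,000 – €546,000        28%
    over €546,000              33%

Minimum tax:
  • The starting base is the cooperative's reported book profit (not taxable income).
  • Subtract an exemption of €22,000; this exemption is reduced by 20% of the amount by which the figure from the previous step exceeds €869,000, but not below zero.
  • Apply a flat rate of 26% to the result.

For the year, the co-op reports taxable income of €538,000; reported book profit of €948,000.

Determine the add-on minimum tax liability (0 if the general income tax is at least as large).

General income tax:
  €220,000 × 10% = €22,000
  €124,000 × 24% = €29,760
  €194,000 × 28% = €54,320
  → €106,080

Minimum tax:
  Base (reported book profit): €948,000
  Exemption: €22,000 − 20% × (€948,000 − €869,000) = €22,000 − €15,800 = €6,200
  Base: €948,000 − €6,200 = €941,800
  €941,800 × 26% = €244,868

Excess of minimum tax over general income tax: €244,868 − €106,080 = €138,788.

€138,788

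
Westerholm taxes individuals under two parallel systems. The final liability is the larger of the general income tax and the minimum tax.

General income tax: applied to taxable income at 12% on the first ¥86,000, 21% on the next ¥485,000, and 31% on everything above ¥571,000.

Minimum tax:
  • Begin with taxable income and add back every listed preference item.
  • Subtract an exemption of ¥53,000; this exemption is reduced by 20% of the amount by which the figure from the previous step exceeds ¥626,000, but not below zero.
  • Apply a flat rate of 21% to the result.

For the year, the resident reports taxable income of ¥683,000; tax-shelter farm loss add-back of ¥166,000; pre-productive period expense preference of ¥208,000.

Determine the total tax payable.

Minimum tax:
  Adjusted income: ¥683,000 + ¥166,000 + ¥208,000 = ¥1,057,000
  Exemption: 20% × (¥1,057,000 − ¥626,000) = ¥86,200 ≥ ¥53,000, so the exemption is fully phased out
  Base: ¥1,057,000 − ¥0 = ¥1,057,000
  ¥1,057,000 × 21% = ¥221,970

General income tax:
  ¥86,000 × 12% = ¥10,320
  ¥485,000 × 21% = ¥101,850
  ¥112,000 × 31% = ¥34,720
  → ¥146,890

¥221,970 > ¥146,890, so the minimum tax is the binding amount.

¥221,970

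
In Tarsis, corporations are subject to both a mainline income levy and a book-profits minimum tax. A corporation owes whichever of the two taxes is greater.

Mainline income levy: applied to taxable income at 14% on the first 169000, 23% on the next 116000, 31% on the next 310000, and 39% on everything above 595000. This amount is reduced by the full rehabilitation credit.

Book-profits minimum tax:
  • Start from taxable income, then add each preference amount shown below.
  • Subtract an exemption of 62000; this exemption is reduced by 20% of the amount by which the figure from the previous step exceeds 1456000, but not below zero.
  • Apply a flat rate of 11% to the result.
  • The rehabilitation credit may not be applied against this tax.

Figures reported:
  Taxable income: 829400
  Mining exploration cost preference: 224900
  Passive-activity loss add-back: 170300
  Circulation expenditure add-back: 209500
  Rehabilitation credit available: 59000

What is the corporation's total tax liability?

Book-profits minimum tax:
  Adjusted income: 829400 + 224900 + 170300 + 209500 = 1434100
  Exemption: 1434100 ≤ 1456000, so full 62000 applies
  Base: 1434100 − 62000 = 1372100
  1372100 × 11% = 150931

Mainline income levy:
  169000 × 14% = 23660
  116000 × 23% = 26680
  310000 × 31% = 96100
  234400 × 39% = 91416
  → 237856
  Less rehabilitation credit 59000 → 178856

178856 > 150931, so the mainline income levy governs.

178856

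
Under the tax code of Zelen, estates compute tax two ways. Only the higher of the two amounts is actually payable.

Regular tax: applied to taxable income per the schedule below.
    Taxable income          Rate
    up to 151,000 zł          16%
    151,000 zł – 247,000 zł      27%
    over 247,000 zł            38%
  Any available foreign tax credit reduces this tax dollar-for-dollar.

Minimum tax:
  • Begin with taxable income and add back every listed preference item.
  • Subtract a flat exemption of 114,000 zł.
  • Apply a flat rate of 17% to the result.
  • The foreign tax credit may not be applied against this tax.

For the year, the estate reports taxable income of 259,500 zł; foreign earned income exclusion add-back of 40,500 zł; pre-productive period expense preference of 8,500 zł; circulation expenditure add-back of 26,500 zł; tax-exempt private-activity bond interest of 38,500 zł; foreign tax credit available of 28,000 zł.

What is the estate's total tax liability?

44,115 zł

Minimum tax:
  Adjusted income: 259,500 zł + 40,500 zł + 8,500 zł + 26,500 zł + 38,500 zł = 373,500 zł
  Less exemption 114,000 zł → base 259,500 zł
  259,500 zł × 17% = 44,115 zł

Regular tax:
  151,000 zł × 16% = 24,160 zł
  96,000 zł × 27% = 25,920 zł
  12,500 zł × 38% = 4,750 zł
  → 54,830 zł
  Less foreign tax credit 28,000 zł → 26,830 zł

44,115 zł > 26,830 zł, so the minimum tax is the binding amount.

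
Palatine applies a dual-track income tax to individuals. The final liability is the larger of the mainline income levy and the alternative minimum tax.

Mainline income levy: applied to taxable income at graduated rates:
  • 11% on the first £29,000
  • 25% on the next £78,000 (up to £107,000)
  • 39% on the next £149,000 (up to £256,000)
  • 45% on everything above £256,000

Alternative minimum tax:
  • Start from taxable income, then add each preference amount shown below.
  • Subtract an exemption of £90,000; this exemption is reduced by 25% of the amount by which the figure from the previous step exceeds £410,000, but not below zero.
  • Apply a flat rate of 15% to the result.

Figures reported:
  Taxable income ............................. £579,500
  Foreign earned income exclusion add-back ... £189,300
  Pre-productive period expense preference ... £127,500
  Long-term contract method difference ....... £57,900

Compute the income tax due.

Mainline income levy:
  £29,000 × 11% = £3,190
  £78,000 × 25% = £19,500
  £149,000 × 39% = £58,110
  £323,500 × 45% = £145,575
  → £226,375

Alternative minimum tax:
  Adjusted income: £579,500 + £189,300 + £127,500 + £57,900 = £954,200
  Exemption: 25% × (£954,200 − £410,000) = £136,050 ≥ £90,000, so the exemption is fully phased out
  Base: £954,200 − £0 = £954,200
  £954,200 × 15% = £143,130

£226,375 > £143,130, so the mainline income levy governs.

£226,375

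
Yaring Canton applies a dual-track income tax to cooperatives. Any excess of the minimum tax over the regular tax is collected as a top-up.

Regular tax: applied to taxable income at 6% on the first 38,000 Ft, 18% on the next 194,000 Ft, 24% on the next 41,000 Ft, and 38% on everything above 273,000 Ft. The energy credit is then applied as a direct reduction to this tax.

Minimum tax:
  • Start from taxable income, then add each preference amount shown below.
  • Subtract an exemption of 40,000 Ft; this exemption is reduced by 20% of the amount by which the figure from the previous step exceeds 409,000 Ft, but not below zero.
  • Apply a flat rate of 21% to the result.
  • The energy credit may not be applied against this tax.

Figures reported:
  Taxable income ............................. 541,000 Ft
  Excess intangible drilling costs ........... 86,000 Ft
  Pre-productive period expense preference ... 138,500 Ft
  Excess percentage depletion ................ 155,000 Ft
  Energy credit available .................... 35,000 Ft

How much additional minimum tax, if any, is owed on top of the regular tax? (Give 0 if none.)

Minimum tax:
  Adjusted income: 541,000 Ft + 86,000 Ft + 138,500 Ft + 155,000 Ft = 920,500 Ft
  Exemption: 20% × (920,500 Ft − 409,000 Ft) = 102,300 Ft ≥ 40,000 Ft, so the exemption is fully phased out
  Base: 920,500 Ft − 0 Ft = 920,500 Ft
  920,500 Ft × 21% = 193,305 Ft

Regular tax:
  38,000 Ft × 6% = 2,280 Ft
  194,000 Ft × 18% = 34,920 Ft
  41,000 Ft × 24% = 9,840 Ft
  268,000 Ft × 38% = 101,840 Ft
  → 148,880 Ft
  Less energy credit 35,000 Ft → 113,880 Ft

Excess of minimum tax over regular tax: 193,305 Ft − 113,880 Ft = 79,425 Ft.

79,425 Ft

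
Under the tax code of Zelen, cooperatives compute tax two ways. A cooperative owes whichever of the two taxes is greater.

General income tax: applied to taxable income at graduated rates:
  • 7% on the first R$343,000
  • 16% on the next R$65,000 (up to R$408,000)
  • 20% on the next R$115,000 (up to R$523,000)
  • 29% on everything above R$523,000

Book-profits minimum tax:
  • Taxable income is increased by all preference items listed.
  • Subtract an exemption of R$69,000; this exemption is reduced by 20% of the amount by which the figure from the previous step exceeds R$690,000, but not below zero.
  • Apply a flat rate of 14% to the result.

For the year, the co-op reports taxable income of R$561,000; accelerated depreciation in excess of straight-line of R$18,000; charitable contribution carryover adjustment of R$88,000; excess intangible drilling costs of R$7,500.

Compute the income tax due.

R$84,770

General income tax:
  R$343,000 × 7% = R$24,010
  R$65,000 × 16% = R$10,400
  R$115,000 × 20% = R$23,000
  R$38,000 × 29% = R$11,020
  → R$68,430

Book-profits minimum tax:
  Adjusted income: R$561,000 + R$18,000 + R$88,000 + R$7,500 = R$674,500
  Exemption: R$674,500 ≤ R$690,000, so full R$69,000 applies
  Base: R$674,500 − R$69,000 = R$605,500
  R$605,500 × 14% = R$84,770

R$84,770 > R$68,430, so the book-profits minimum tax is the binding amount.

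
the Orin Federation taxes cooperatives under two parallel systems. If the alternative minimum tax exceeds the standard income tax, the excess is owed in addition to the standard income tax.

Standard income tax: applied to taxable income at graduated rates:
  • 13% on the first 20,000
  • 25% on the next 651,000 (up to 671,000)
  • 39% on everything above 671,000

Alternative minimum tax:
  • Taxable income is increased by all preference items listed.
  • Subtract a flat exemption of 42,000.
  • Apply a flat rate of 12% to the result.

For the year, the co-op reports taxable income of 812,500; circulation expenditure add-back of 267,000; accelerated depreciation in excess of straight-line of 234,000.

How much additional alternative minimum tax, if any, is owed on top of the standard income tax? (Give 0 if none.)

0

Alternative minimum tax:
  Adjusted income: 812,500 + 267,000 + 234,000 = 1,313,500
  Less exemption 42,000 → base 1,271,500
  1,271,500 × 12% = 152,580

Standard income tax:
  20,000 × 13% = 2,600
  651,000 × 25% = 162,750
  141,500 × 39% = 55,185
  → 220,535

152,580 ≤ 220,535, so no add-on is due.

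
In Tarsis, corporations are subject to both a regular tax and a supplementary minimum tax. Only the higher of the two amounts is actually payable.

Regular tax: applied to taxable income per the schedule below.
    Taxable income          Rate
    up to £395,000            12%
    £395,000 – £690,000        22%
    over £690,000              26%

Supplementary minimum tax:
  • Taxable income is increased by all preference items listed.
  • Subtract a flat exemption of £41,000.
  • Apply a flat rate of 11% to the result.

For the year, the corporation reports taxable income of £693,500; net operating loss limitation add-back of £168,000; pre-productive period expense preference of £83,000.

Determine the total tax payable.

£113,210

Regular tax:
  £395,000 × 12% = £47,400
  £295,000 × 22% = £64,900
  £3,500 × 26% = £910
  → £113,210

Supplementary minimum tax:
  Adjusted income: £693,500 + £168,000 + £83,000 = £944,500
  Less exemption £41,000 → base £903,500
  £903,500 × 11% = £99,385

£113,210 > £99,385, so the regular tax governs.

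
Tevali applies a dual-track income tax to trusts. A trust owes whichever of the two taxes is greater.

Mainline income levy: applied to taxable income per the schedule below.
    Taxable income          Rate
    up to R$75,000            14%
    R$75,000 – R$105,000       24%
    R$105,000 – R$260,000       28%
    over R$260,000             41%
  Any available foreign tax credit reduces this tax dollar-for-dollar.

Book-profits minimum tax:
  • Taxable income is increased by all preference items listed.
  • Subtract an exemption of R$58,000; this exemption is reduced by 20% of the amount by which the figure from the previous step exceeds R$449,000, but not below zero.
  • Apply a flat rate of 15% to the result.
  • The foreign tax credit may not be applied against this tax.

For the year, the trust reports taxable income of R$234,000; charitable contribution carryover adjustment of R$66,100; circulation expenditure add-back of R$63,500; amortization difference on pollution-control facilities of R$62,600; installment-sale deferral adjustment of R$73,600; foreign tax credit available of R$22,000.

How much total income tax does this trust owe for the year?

R$67,794

Book-profits minimum tax:
  Adjusted income: R$234,000 + R$66,100 + R$63,500 + R$62,600 + R$73,600 = R$499,800
  Exemption: R$58,000 − 20% × (R$499,800 − R$449,000) = R$58,000 − R$10,160 = R$47,840
  Base: R$499,800 − R$47,840 = R$451,960
  R$451,960 × 15% = R$67,794

Mainline income levy:
  R$75,000 × 14% = R$10,500
  R$30,000 × 24% = R$7,200
  R$129,000 × 28% = R$36,120
  → R$53,820
  Less foreign tax credit R$22,000 → R$31,820

R$67,794 > R$31,820, so the book-profits minimum tax is the binding amount.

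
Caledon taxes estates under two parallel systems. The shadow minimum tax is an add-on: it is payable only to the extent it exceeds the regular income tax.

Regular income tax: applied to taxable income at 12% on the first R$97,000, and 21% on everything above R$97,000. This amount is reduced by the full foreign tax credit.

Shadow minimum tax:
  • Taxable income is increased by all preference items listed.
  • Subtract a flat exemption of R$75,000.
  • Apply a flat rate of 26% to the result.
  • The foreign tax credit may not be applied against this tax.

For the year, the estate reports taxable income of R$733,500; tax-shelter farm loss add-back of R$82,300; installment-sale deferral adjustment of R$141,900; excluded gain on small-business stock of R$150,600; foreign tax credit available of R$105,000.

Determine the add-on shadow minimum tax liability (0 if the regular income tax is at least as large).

R$228,353

Regular income tax:
  R$97,000 × 12% = R$11,640
  R$636,500 × 21% = R$133,665
  → R$145,305
  Less foreign tax credit R$105,000 → R$40,305

Shadow minimum tax:
  Adjusted income: R$733,500 + R$82,300 + R$141,900 + R$150,600 = R$1,108,300
  Less exemption R$75,000 → base R$1,033,300
  R$1,033,300 × 26% = R$268,658

Excess of shadow minimum tax over regular income tax: R$268,658 − R$40,305 = R$228,353.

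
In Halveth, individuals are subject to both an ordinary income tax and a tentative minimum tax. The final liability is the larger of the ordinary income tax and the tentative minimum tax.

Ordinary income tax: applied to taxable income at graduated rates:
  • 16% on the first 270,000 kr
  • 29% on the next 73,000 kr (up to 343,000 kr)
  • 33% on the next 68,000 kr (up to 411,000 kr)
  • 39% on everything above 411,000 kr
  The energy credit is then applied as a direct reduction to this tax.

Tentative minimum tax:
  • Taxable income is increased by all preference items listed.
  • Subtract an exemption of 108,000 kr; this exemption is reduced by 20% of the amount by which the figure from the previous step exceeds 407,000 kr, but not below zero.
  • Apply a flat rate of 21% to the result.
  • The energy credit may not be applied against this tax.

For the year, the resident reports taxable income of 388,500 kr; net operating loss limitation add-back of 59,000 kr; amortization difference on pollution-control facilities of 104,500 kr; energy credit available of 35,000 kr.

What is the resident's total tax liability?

Tentative minimum tax:
  Adjusted income: 388,500 kr + 59,000 kr + 104,500 kr = 552,000 kr
  Exemption: 108,000 kr − 20% × (552,000 kr − 407,000 kr) = 108,000 kr − 29,000 kr = 79,000 kr
  Base: 552,000 kr − 79,000 kr = 473,000 kr
  473,000 kr × 21% = 99,330 kr

Ordinary income tax:
  270,000 kr × 16% = 43,200 kr
  73,000 kr × 29% = 21,170 kr
  45,500 kr × 33% = 15,015 kr
  → 79,385 kr
  Less energy credit 35,000 kr → 44,385 kr

99,330 kr > 44,385 kr, so the tentative minimum tax is the binding amount.

99,330 kr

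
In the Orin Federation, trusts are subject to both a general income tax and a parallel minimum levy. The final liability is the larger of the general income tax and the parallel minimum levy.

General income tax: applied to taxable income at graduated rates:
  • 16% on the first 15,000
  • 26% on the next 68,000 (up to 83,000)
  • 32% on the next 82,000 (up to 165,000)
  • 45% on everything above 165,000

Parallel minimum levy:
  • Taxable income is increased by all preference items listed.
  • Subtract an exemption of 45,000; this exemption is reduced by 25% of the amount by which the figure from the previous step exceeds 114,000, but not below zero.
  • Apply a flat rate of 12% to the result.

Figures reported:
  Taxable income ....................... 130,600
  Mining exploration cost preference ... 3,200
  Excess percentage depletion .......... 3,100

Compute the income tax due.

35,312

General income tax:
  15,000 × 16% = 2,400
  68,000 × 26% = 17,680
  47,600 × 32% = 15,232
  → 35,312

Parallel minimum levy:
  Adjusted income: 130,600 + 3,200 + 3,100 = 136,900
  Exemption: 45,000 − 25% × (136,900 − 114,000) = 45,000 − 5,725 = 39,275
  Base: 136,900 − 39,275 = 97,625
  97,625 × 12% = 11,715

35,312 > 11,715, so the general income tax governs.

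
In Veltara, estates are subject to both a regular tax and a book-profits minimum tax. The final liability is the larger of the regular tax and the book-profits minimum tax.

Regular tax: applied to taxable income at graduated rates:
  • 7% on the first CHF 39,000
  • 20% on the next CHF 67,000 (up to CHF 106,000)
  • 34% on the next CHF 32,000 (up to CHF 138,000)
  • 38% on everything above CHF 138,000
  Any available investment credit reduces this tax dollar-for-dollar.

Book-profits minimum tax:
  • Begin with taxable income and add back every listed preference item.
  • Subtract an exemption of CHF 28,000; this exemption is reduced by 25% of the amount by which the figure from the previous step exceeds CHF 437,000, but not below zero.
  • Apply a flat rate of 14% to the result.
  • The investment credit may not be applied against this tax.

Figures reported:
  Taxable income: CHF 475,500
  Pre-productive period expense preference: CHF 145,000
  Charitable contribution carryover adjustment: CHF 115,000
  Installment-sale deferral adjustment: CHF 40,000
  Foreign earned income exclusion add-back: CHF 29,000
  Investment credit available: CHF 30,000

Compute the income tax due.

CHF 125,260

Regular tax:
  CHF 39,000 × 7% = CHF 2,730
  CHF 67,000 × 20% = CHF 13,400
  CHF 32,000 × 34% = CHF 10,880
  CHF 337,500 × 38% = CHF 128,250
  → CHF 155,260
  Less investment credit CHF 30,000 → CHF 125,260

Book-profits minimum tax:
  Adjusted income: CHF 475,500 + CHF 145,000 + CHF 115,000 + CHF 40,000 + CHF 29,000 = CHF 804,500
  Exemption: 25% × (CHF 804,500 − CHF 437,000) = CHF 91,875 ≥ CHF 28,000, so the exemption is fully phased out
  Base: CHF 804,500 − CHF 0 = CHF 804,500
  CHF 804,500 × 14% = CHF 112,630

CHF 125,260 > CHF 112,630, so the regular tax governs.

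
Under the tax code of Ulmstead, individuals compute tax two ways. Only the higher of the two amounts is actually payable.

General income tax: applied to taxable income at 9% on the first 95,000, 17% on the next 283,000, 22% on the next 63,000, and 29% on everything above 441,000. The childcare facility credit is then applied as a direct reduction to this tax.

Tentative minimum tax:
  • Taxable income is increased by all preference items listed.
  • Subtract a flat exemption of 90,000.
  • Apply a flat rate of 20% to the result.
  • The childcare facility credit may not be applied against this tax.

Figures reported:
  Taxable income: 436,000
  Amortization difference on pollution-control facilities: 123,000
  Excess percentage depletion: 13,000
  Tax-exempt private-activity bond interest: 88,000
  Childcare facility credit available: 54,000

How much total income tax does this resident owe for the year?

114,000

General income tax:
  95,000 × 9% = 8,550
  283,000 × 17% = 48,110
  58,000 × 22% = 12,760
  → 69,420
  Less childcare facility credit 54,000 → 15,420

Tentative minimum tax:
  Adjusted income: 436,000 + 123,000 + 13,000 + 88,000 = 660,000
  Less exemption 90,000 → base 570,000
  570,000 × 20% = 114,000

114,000 > 15,420, so the tentative minimum tax is the binding amount.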